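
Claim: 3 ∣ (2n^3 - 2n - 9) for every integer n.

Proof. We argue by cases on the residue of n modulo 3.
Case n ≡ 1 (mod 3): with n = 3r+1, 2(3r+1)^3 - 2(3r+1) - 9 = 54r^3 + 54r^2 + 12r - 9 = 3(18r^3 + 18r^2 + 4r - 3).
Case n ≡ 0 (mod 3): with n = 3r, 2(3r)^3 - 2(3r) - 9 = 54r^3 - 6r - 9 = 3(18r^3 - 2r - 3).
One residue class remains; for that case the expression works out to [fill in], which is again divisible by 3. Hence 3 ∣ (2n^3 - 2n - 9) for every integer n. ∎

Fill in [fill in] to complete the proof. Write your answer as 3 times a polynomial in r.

3(18r^3 + 36r^2 + 22r + 1)

Only n ≡ 2 (mod 3) is unaccounted for. Put n = 3r+2:
2(3r+2)^3 - 2(3r+2) - 9 expands to 54r^3 + 108r^2 + 66r + 3,
and factoring out 3 leaves 3(18r^3 + 36r^2 + 22r + 1).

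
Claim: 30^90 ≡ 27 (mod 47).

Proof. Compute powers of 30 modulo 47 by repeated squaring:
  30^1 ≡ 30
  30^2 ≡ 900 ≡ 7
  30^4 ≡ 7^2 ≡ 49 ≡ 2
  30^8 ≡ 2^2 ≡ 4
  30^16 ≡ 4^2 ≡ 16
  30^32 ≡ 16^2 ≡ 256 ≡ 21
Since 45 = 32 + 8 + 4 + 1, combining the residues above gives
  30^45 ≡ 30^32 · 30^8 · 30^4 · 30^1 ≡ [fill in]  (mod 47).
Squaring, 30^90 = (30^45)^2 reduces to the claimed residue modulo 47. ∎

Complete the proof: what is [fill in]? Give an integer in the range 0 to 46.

Multiply the listed residues: 21 · 4 · 2 · 30 = 84 → 168 → 5040.
Reducing modulo 47: 5040 = 107·47 + 11, so 30^45 ≡ 11.

11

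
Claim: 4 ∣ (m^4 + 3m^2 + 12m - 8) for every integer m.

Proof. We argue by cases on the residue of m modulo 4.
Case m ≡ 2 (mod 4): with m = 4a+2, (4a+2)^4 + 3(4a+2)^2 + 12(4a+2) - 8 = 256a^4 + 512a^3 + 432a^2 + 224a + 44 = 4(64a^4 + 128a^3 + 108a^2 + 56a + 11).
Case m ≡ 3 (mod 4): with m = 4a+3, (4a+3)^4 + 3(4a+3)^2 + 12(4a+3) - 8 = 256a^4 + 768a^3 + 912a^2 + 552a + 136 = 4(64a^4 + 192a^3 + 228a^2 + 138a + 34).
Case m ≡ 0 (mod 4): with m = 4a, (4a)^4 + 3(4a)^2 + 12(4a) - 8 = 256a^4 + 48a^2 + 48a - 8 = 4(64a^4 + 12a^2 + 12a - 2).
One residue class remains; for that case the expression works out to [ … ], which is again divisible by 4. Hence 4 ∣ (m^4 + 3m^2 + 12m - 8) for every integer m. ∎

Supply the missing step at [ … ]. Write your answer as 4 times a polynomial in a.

The residues treated are {2, 3, 0}, so the missing case is m ≡ 1 (mod 4); write m = 4a+1.
Then (4a+1)^4 + 3(4a+1)^2 + 12(4a+1) - 8 = 256a^4 + 256a^3 + 144a^2 + 88a + 8 = 4(64a^4 + 64a^3 + 36a^2 + 22a + 2).

4(64a^4 + 64a^3 + 36a^2 + 22a + 2)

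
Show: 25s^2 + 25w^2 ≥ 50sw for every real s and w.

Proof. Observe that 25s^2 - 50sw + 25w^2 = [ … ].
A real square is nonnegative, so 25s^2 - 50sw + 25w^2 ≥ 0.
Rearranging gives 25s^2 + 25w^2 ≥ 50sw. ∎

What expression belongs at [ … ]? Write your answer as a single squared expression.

(5s - 5w)^2

The leading and trailing coefficients are 5^2 and 5^2, and 50 = 2·5·5, so the trinomial is (5s - 5w)^2.
Hence 25s^2 - 50sw + 25w^2 ≥ 0.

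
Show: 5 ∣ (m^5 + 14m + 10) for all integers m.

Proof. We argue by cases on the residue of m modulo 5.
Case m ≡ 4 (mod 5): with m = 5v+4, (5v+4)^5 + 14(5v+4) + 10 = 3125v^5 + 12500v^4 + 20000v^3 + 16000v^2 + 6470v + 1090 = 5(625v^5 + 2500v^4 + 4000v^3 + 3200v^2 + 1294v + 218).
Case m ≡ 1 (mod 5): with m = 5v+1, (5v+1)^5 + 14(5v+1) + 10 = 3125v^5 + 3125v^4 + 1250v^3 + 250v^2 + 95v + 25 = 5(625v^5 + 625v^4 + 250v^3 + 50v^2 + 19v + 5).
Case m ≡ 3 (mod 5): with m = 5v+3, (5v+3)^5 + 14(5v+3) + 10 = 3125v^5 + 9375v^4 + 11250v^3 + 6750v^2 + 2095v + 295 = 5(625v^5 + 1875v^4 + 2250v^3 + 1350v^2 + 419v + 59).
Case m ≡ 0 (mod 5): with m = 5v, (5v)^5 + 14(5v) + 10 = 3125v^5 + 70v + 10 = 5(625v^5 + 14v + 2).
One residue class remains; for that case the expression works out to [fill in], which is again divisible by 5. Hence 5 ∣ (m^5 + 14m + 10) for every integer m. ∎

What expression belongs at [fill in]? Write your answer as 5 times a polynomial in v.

Only m ≡ 2 (mod 5) is unaccounted for. Put m = 5v+2:
(5v+2)^5 + 14(5v+2) + 10 expands to 3125v^5 + 6250v^4 + 5000v^3 + 2000v^2 + 470v + 70,
and factoring out 5 leaves 5(625v^5 + 1250v^4 + 1000v^3 + 400v^2 + 94v + 14).

5(625v^5 + 1250v^4 + 1000v^3 + 400v^2 + 94v + 14)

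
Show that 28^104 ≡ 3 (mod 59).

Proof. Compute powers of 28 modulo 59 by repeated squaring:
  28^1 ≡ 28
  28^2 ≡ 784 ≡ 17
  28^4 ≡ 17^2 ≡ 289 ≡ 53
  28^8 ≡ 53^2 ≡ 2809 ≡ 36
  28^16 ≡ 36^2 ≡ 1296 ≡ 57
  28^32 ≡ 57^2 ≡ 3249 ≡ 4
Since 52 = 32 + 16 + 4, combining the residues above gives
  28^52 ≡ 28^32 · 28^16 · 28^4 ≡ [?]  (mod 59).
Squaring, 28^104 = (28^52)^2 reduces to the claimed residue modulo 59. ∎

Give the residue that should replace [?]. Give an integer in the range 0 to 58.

48

Multiply the listed residues: 4 · 57 · 53 = 228 → 12084.
Reducing modulo 59: 12084 = 204·59 + 48, so 28^52 ≡ 48.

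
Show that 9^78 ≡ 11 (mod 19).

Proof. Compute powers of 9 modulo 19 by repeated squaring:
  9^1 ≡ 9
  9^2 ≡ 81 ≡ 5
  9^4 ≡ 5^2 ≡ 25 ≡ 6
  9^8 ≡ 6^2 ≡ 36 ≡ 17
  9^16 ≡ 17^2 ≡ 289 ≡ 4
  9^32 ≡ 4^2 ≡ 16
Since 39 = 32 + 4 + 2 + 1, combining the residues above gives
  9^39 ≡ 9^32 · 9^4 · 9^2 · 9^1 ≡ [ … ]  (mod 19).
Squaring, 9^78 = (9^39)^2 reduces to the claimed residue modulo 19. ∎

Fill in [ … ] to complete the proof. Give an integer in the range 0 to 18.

9^32 · 9^4 · 9^2 · 9^1 ≡ 16 · 6 · 5 · 9 = 4320.
4320 mod 19 = 7, so 9^39 ≡ 7 (mod 19).

7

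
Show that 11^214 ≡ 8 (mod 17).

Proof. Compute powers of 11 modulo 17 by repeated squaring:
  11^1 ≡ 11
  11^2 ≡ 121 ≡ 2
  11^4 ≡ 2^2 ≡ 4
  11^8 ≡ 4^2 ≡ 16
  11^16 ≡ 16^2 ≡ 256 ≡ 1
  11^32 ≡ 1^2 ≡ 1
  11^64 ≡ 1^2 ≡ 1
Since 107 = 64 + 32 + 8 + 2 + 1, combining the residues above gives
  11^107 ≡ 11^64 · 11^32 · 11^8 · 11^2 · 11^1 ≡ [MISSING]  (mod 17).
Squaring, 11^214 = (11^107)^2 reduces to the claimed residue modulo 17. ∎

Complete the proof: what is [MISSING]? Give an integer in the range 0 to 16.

11^64 · 11^32 · 11^8 · 11^2 · 11^1 ≡ 1 · 1 · 16 · 2 · 11 = 352.
352 mod 17 = 12, so 11^107 ≡ 12 (mod 17).

12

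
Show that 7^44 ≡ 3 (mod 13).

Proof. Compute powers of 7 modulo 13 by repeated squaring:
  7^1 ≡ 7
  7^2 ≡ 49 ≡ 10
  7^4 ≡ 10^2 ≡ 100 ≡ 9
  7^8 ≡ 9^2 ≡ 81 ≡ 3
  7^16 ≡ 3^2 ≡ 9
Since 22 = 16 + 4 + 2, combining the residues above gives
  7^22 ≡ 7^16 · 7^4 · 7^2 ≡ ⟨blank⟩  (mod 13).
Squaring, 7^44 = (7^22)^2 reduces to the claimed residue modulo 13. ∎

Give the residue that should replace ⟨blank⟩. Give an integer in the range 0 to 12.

4

Multiply the listed residues: 9 · 9 · 10 = 81 → 810.
Reducing modulo 13: 810 = 62·13 + 4, so 7^22 ≡ 4.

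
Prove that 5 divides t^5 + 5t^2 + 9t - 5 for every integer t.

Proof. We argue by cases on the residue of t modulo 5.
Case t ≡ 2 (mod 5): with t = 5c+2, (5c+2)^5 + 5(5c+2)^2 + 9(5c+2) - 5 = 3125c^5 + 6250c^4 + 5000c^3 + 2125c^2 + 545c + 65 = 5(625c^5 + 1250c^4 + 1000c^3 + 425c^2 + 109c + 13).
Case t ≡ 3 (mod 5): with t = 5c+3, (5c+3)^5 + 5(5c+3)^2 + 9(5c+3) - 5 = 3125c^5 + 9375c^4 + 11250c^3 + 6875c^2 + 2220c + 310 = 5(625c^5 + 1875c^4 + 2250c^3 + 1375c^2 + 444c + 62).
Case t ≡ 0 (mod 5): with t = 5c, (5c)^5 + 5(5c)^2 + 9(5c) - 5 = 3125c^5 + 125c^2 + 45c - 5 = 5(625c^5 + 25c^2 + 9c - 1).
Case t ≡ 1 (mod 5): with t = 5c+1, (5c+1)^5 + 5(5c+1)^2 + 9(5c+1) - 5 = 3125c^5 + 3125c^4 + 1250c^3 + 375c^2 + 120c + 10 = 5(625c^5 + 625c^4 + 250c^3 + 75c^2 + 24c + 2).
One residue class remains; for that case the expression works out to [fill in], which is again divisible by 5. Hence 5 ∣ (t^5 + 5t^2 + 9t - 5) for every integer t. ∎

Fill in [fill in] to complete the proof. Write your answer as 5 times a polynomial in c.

Only t ≡ 4 (mod 5) is unaccounted for. Put t = 5c+4:
(5c+4)^5 + 5(5c+4)^2 + 9(5c+4) - 5 expands to 3125c^5 + 12500c^4 + 20000c^3 + 16125c^2 + 6645c + 1135,
and factoring out 5 leaves 5(625c^5 + 2500c^4 + 4000c^3 + 3225c^2 + 1329c + 227).

5(625c^5 + 2500c^4 + 4000c^3 + 3225c^2 + 1329c + 227)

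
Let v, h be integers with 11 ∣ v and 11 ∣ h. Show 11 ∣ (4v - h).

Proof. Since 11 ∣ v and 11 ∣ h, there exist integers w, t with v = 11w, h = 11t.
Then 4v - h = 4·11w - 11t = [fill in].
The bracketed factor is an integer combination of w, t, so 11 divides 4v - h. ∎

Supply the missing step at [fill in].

Pull the common 11 out of every term: 4·11w - 11t = 11(-t + 4w).
-t + 4w is an integer, which exhibits the divisibility.

11(-t + 4w)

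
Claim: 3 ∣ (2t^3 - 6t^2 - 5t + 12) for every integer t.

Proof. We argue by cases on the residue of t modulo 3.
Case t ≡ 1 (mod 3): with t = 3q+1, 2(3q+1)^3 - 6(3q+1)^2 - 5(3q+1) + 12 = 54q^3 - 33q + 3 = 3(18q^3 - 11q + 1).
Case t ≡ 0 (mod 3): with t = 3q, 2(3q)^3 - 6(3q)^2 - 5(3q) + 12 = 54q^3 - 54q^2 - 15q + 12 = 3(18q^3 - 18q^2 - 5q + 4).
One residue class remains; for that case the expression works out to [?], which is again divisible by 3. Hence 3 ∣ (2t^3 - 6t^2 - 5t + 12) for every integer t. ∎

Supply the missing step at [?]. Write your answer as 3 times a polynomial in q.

3(18q^3 + 18q^2 - 5q - 2)

Only t ≡ 2 (mod 3) is unaccounted for. Put t = 3q+2:
2(3q+2)^3 - 6(3q+2)^2 - 5(3q+2) + 12 expands to 54q^3 + 54q^2 - 15q - 6,
and factoring out 3 leaves 3(18q^3 + 18q^2 - 5q - 2).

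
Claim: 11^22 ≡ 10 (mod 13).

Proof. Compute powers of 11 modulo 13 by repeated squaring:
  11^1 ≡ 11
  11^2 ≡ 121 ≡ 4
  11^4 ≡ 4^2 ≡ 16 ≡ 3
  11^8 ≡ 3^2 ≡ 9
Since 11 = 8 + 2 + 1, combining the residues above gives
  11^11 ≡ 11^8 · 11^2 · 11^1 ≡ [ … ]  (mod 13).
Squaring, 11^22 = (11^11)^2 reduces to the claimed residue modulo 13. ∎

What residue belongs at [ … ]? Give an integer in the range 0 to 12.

6

Multiply the listed residues: 9 · 4 · 11 = 36 → 396.
Reducing modulo 13: 396 = 30·13 + 6, so 11^11 ≡ 6.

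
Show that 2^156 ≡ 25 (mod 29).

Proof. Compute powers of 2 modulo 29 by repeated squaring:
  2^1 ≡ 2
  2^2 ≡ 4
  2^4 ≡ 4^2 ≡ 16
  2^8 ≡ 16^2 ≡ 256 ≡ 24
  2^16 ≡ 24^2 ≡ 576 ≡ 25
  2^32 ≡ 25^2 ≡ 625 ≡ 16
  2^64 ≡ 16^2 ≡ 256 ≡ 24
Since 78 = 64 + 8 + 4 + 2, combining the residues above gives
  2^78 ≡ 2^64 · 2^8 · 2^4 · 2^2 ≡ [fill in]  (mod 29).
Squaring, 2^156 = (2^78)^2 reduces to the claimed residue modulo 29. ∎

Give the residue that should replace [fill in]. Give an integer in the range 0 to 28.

2^64 · 2^8 · 2^4 · 2^2 ≡ 24 · 24 · 16 · 4 = 36864.
36864 mod 29 = 5, so 2^78 ≡ 5 (mod 29).

5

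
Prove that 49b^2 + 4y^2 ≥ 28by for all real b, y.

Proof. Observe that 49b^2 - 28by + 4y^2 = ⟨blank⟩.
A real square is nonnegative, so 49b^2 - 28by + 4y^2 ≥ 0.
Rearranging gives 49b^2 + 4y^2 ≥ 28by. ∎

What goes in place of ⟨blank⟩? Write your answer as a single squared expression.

(7b - 2y)^2

49b^2 - 28by + 4y^2 is a perfect-square trinomial: the outer terms are (7b)^2 and (2y)^2, and the cross term is -2·7b·2y.
So 49b^2 - 28by + 4y^2 = (7b - 2y)^2 ≥ 0.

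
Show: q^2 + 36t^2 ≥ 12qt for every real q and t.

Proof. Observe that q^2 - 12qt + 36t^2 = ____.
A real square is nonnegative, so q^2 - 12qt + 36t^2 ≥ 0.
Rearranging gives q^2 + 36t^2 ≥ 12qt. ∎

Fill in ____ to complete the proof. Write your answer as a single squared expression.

q^2 - 12qt + 36t^2 is a perfect-square trinomial: the outer terms are (q)^2 and (6t)^2, and the cross term is -2·q·6t.
So q^2 - 12qt + 36t^2 = (q - 6t)^2 ≥ 0.

(q - 6t)^2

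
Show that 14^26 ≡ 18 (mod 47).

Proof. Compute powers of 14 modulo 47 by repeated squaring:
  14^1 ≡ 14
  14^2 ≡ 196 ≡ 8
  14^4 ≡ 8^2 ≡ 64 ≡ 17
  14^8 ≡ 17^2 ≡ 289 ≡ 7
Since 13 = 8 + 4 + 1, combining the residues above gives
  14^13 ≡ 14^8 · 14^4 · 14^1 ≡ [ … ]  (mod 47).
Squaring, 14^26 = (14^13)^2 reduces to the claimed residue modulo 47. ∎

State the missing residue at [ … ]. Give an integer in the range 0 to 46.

21

14^8 · 14^4 · 14^1 ≡ 7 · 17 · 14 = 1666.
1666 mod 47 = 21, so 14^13 ≡ 21 (mod 47).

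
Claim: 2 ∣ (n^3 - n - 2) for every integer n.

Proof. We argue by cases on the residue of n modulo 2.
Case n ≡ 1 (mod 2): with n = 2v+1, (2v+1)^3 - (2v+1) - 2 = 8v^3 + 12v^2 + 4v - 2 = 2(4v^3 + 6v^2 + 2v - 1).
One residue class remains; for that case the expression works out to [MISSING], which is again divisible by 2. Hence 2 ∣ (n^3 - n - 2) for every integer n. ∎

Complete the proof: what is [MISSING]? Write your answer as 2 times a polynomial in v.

2(4v^3 - v - 1)

Only n ≡ 0 (mod 2) is unaccounted for. Put n = 2v:
(2v)^3 - (2v) - 2 expands to 8v^3 - 2v - 2,
and factoring out 2 leaves 2(4v^3 - v - 1).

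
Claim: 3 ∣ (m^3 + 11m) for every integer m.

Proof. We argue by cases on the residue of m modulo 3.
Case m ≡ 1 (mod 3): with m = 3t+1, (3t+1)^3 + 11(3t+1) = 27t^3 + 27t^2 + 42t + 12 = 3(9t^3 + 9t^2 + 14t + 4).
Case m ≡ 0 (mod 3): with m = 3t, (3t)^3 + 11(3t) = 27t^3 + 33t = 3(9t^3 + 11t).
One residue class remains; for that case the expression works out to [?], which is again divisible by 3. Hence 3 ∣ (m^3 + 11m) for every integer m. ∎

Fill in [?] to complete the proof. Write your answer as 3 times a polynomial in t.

3(9t^3 + 18t^2 + 23t + 10)

Only m ≡ 2 (mod 3) is unaccounted for. Put m = 3t+2:
(3t+2)^3 + 11(3t+2) expands to 27t^3 + 54t^2 + 69t + 30,
and factoring out 3 leaves 3(9t^3 + 18t^2 + 23t + 10).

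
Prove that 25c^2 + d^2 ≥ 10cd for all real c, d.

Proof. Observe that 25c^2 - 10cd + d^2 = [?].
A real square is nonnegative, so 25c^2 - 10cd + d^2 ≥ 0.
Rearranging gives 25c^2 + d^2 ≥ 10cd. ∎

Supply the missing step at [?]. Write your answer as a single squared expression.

The leading and trailing coefficients are 5^2 and 1^2, and 10 = 2·5·1, so the trinomial is (5c - d)^2.
Hence 25c^2 - 10cd + d^2 ≥ 0.

(5c - d)^2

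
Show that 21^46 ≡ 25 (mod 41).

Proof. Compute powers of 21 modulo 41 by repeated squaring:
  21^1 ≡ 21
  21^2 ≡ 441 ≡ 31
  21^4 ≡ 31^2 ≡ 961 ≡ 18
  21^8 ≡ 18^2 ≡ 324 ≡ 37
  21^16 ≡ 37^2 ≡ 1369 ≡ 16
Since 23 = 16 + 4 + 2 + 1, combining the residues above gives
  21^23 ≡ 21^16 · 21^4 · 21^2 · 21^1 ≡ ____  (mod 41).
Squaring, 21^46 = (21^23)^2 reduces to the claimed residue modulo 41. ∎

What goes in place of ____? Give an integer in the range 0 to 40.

36

Multiply the listed residues: 16 · 18 · 31 · 21 = 288 → 8928 → 187488.
Reducing modulo 41: 187488 = 4572·41 + 36, so 21^23 ≡ 36.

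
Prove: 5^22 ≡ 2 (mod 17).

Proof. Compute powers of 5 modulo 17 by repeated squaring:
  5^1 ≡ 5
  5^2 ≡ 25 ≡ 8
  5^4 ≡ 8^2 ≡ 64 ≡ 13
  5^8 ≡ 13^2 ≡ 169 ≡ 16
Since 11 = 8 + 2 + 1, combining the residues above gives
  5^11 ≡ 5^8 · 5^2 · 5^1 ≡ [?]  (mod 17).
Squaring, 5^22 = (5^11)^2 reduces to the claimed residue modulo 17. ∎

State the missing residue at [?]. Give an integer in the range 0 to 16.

11

Multiply the listed residues: 16 · 8 · 5 = 128 → 640.
Reducing modulo 17: 640 = 37·17 + 11, so 5^11 ≡ 11.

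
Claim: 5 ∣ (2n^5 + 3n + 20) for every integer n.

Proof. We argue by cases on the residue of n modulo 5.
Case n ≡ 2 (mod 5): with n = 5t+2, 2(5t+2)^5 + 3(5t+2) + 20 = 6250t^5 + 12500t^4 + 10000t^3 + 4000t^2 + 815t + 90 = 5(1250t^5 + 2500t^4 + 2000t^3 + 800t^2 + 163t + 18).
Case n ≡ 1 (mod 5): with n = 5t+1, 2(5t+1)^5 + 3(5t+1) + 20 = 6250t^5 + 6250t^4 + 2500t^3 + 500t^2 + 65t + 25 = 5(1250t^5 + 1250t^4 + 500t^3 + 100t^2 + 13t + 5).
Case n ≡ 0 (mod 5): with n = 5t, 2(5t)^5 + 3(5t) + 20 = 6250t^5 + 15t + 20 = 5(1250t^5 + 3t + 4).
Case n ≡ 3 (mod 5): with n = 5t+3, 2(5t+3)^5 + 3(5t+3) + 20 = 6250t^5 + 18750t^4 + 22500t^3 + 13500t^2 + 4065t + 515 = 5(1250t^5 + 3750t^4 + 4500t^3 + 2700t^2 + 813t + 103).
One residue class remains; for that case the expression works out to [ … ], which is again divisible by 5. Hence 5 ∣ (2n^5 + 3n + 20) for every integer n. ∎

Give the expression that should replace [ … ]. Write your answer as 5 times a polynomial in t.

Only n ≡ 4 (mod 5) is unaccounted for. Put n = 5t+4:
2(5t+4)^5 + 3(5t+4) + 20 expands to 6250t^5 + 25000t^4 + 40000t^3 + 32000t^2 + 12815t + 2080,
and factoring out 5 leaves 5(1250t^5 + 5000t^4 + 8000t^3 + 6400t^2 + 2563t + 416).

5(1250t^5 + 5000t^4 + 8000t^3 + 6400t^2 + 2563t + 416)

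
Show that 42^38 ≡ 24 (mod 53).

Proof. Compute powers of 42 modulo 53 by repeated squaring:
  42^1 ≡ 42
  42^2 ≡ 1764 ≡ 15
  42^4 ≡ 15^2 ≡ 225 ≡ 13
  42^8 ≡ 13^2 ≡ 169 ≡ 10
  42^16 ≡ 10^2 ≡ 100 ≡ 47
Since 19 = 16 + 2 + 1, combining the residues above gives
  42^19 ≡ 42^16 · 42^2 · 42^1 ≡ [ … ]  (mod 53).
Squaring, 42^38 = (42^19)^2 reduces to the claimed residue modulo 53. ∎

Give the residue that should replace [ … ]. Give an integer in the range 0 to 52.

Multiply the listed residues: 47 · 15 · 42 = 705 → 29610.
Reducing modulo 53: 29610 = 558·53 + 36, so 42^19 ≡ 36.

36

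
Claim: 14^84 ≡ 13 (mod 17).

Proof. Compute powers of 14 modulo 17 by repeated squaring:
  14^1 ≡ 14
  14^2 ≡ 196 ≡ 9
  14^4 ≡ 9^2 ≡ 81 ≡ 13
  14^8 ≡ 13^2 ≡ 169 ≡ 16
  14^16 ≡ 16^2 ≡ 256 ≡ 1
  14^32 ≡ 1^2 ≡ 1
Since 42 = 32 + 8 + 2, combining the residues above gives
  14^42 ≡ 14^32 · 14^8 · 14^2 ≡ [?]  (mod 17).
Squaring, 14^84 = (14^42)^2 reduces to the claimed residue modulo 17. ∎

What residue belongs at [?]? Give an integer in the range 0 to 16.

8

14^32 · 14^8 · 14^2 ≡ 1 · 16 · 9 = 144.
144 mod 17 = 8, so 14^42 ≡ 8 (mod 17).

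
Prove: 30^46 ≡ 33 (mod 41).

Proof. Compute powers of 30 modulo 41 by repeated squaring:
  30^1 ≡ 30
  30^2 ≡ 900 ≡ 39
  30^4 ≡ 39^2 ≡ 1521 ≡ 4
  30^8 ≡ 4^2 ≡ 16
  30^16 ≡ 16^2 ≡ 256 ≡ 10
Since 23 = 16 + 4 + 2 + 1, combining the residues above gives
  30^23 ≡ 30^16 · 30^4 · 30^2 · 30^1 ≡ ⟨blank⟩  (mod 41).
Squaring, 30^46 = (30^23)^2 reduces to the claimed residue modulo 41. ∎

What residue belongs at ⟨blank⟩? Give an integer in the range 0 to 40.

30^16 · 30^4 · 30^2 · 30^1 ≡ 10 · 4 · 39 · 30 = 46800.
46800 mod 41 = 19, so 30^23 ≡ 19 (mod 41).

19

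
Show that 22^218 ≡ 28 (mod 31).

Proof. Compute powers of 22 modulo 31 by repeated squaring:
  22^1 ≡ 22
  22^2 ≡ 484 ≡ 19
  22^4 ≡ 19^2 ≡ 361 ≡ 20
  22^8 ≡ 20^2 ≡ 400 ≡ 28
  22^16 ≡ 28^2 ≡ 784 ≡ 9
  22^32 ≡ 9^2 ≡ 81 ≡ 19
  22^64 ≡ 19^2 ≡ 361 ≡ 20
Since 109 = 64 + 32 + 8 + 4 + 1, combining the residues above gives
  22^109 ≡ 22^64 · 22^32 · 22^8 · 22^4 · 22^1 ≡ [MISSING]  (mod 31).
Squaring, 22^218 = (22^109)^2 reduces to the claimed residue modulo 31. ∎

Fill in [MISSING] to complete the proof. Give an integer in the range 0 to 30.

11

Multiply the listed residues: 20 · 19 · 28 · 20 · 22 = 380 → 10640 → 212800 → 4681600.
Reducing modulo 31: 4681600 = 151019·31 + 11, so 22^109 ≡ 11.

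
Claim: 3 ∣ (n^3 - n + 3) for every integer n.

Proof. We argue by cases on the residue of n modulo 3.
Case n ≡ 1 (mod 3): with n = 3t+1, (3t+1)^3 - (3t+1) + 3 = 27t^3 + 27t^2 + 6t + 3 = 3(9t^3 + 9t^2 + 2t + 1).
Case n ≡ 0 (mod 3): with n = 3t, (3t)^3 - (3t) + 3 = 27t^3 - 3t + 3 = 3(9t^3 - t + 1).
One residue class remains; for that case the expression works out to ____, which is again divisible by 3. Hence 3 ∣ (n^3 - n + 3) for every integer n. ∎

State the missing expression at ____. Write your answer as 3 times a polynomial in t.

3(9t^3 + 18t^2 + 11t + 3)

Only n ≡ 2 (mod 3) is unaccounted for. Put n = 3t+2:
(3t+2)^3 - (3t+2) + 3 expands to 27t^3 + 54t^2 + 33t + 9,
and factoring out 3 leaves 3(9t^3 + 18t^2 + 11t + 3).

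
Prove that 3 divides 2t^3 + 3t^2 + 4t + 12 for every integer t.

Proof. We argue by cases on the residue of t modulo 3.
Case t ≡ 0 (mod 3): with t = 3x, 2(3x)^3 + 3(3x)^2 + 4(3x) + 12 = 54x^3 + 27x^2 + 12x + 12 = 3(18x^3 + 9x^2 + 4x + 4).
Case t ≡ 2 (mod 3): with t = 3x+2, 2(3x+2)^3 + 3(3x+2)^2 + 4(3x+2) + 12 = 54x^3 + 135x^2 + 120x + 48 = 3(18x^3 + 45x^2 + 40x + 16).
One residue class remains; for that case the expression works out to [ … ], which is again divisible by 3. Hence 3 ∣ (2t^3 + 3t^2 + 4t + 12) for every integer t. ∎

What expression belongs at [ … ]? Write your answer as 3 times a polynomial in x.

The residues treated are {0, 2}, so the missing case is t ≡ 1 (mod 3); write t = 3x+1.
Then 2(3x+1)^3 + 3(3x+1)^2 + 4(3x+1) + 12 = 54x^3 + 81x^2 + 48x + 21 = 3(18x^3 + 27x^2 + 16x + 7).

3(18x^3 + 27x^2 + 16x + 7)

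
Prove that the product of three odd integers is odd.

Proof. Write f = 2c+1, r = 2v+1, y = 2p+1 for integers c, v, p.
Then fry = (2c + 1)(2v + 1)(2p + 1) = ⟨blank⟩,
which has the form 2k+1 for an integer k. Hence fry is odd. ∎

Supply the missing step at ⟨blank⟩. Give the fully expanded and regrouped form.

2(4cpv + 2cp + 2cv + c + 2pv + p + v) + 1

Expanding: (2c + 1)(2v + 1)(2p + 1) = 8cpv + 4cp + 4cv + 2c + 4pv + 2p + 2v + 1.
Every term except the constant is even, so this is 2(4cpv + 2cp + 2cv + c + 2pv + p + v) + 1,
and 4cpv + 2cp + 2cv + c + 2pv + p + v ∈ ℤ gives the required form.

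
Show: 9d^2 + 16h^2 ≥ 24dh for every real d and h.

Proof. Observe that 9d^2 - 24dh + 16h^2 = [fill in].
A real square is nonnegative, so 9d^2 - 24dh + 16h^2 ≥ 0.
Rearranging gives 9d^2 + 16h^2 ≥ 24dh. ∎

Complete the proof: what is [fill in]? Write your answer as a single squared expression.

(3d - 4h)^2

The leading and trailing coefficients are 3^2 and 4^2, and 24 = 2·3·4, so the trinomial is (3d - 4h)^2.
Hence 9d^2 - 24dh + 16h^2 ≥ 0.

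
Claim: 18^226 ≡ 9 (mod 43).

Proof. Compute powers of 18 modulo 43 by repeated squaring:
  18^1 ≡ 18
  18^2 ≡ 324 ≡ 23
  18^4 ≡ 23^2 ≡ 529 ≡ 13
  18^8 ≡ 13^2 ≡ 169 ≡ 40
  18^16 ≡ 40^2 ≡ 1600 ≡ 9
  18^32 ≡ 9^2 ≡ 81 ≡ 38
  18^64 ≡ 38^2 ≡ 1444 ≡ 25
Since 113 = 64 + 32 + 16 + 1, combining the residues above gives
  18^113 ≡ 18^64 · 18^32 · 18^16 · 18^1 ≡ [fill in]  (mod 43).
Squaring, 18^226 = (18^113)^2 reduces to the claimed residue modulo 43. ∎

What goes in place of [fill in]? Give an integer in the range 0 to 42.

3

18^64 · 18^32 · 18^16 · 18^1 ≡ 25 · 38 · 9 · 18 = 153900.
153900 mod 43 = 3, so 18^113 ≡ 3 (mod 43).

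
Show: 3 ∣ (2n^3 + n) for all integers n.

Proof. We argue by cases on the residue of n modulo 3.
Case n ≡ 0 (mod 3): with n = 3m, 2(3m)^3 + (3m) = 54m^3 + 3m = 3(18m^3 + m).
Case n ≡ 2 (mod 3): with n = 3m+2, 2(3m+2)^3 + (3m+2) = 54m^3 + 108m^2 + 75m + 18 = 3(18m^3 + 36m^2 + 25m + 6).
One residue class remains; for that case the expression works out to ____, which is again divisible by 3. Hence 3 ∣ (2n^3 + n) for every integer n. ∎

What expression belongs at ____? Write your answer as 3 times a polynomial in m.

Only n ≡ 1 (mod 3) is unaccounted for. Put n = 3m+1:
2(3m+1)^3 + (3m+1) expands to 54m^3 + 54m^2 + 21m + 3,
and factoring out 3 leaves 3(18m^3 + 18m^2 + 7m + 1).

3(18m^3 + 18m^2 + 7m + 1)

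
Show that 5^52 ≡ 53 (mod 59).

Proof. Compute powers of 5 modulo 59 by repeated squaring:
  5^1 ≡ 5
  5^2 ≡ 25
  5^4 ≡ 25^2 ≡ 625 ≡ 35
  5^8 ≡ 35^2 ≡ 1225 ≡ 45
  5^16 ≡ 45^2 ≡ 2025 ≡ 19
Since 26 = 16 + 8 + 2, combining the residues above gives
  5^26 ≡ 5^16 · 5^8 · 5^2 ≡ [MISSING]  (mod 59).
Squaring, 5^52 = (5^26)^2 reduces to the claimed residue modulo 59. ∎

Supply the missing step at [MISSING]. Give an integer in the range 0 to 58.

17

5^16 · 5^8 · 5^2 ≡ 19 · 45 · 25 = 21375.
21375 mod 59 = 17, so 5^26 ≡ 17 (mod 59).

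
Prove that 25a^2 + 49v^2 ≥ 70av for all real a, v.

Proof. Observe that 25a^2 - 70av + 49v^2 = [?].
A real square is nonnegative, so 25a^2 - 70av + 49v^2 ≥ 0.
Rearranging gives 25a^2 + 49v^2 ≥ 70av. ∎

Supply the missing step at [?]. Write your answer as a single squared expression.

(5a - 7v)^2

25a^2 - 70av + 49v^2 is a perfect-square trinomial: the outer terms are (5a)^2 and (7v)^2, and the cross term is -2·5a·7v.
So 25a^2 - 70av + 49v^2 = (5a - 7v)^2 ≥ 0.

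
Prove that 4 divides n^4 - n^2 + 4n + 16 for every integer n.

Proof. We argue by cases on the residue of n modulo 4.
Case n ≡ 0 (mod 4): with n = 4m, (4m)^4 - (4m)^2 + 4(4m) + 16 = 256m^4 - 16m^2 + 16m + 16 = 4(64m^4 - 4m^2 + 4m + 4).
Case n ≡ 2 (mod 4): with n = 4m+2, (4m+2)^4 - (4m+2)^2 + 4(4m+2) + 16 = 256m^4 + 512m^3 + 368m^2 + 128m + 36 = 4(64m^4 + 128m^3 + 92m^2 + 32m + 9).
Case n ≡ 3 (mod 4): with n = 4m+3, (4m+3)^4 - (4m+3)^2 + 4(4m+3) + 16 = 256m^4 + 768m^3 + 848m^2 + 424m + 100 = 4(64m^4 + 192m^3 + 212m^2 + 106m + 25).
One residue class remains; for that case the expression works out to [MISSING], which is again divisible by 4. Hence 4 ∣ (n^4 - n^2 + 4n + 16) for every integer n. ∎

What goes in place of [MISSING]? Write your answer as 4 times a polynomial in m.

4(64m^4 + 64m^3 + 20m^2 + 6m + 5)

The residues treated are {0, 2, 3}, so the missing case is n ≡ 1 (mod 4); write n = 4m+1.
Then (4m+1)^4 - (4m+1)^2 + 4(4m+1) + 16 = 256m^4 + 256m^3 + 80m^2 + 24m + 20 = 4(64m^4 + 64m^3 + 20m^2 + 6m + 5).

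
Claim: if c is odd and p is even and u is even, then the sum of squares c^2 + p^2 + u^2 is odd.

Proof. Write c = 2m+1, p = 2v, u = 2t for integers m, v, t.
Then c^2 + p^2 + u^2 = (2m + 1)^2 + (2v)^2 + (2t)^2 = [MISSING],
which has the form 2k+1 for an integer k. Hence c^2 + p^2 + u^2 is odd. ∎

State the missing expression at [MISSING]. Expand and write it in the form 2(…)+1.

2(2m^2 + 2m + 2t^2 + 2v^2) + 1

(2m + 1)^2 + (2v)^2 + (2t)^2 = 4m^2 + 4m + 4t^2 + 4v^2 + 1
= 2(2m^2 + 2m + 2t^2 + 2v^2) + 1.
Since 2m^2 + 2m + 2t^2 + 2v^2 is an integer, the sum of squares is of the form 2k+1 for an integer k.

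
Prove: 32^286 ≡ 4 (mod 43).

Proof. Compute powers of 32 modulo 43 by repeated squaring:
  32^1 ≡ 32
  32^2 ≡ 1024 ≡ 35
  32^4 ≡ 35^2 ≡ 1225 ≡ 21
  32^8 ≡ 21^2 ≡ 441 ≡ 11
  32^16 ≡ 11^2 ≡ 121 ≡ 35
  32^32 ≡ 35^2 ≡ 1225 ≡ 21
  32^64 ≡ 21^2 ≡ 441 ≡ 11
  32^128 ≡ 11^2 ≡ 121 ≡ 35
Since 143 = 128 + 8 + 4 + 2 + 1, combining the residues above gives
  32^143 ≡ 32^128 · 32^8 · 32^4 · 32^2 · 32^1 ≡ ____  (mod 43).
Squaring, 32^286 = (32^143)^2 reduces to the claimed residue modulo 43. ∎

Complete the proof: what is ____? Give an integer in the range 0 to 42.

Multiply the listed residues: 35 · 11 · 21 · 35 · 32 = 385 → 8085 → 282975 → 9055200.
Reducing modulo 43: 9055200 = 210586·43 + 2, so 32^143 ≡ 2.

2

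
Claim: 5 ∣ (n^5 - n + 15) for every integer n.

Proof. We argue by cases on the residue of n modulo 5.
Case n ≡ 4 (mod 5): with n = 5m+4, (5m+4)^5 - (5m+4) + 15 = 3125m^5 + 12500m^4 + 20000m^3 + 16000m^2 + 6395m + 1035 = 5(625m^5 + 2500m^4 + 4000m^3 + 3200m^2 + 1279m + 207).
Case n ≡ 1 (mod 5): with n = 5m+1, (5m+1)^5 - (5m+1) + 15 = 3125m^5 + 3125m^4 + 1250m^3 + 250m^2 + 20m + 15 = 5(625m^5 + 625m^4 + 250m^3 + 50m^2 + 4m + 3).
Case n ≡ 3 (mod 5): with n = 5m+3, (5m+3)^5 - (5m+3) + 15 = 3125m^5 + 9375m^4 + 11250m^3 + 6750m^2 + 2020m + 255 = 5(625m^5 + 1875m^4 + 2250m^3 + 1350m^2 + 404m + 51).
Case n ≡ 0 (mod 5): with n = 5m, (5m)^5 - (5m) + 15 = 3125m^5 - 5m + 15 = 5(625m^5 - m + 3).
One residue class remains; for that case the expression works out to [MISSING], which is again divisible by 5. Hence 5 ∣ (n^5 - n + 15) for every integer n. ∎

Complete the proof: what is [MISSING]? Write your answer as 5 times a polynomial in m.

Only n ≡ 2 (mod 5) is unaccounted for. Put n = 5m+2:
(5m+2)^5 - (5m+2) + 15 expands to 3125m^5 + 6250m^4 + 5000m^3 + 2000m^2 + 395m + 45,
and factoring out 5 leaves 5(625m^5 + 1250m^4 + 1000m^3 + 400m^2 + 79m + 9).

5(625m^5 + 1250m^4 + 1000m^3 + 400m^2 + 79m + 9)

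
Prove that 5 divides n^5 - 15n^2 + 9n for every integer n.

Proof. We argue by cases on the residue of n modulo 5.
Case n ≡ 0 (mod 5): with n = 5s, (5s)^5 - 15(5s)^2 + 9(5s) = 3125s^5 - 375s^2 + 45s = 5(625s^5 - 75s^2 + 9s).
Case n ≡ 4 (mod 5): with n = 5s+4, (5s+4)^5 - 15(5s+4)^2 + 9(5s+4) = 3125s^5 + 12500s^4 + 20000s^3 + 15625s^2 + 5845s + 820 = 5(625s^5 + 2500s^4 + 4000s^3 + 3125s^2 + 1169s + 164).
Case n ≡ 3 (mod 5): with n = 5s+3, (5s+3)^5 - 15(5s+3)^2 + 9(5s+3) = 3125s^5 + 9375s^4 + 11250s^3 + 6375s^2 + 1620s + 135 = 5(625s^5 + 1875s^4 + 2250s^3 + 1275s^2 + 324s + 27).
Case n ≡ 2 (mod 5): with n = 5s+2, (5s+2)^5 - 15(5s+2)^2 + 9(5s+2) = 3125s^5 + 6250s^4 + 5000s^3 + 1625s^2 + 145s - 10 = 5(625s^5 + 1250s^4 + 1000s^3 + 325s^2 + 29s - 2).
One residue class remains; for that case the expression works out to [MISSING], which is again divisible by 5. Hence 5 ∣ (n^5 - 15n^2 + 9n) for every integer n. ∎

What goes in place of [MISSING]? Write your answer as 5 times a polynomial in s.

The residues treated are {0, 4, 3, 2}, so the missing case is n ≡ 1 (mod 5); write n = 5s+1.
Then (5s+1)^5 - 15(5s+1)^2 + 9(5s+1) = 3125s^5 + 3125s^4 + 1250s^3 - 125s^2 - 80s - 5 = 5(625s^5 + 625s^4 + 250s^3 - 25s^2 - 16s - 1).

5(625s^5 + 625s^4 + 250s^3 - 25s^2 - 16s - 1)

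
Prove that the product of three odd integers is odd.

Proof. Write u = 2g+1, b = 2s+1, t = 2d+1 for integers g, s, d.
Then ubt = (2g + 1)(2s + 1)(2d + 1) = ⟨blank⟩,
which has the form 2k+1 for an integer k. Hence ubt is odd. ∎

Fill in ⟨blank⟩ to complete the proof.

2(4dgs + 2dg + 2ds + d + 2gs + g + s) + 1

Expanding: (2g + 1)(2s + 1)(2d + 1) = 8dgs + 4dg + 4ds + 2d + 4gs + 2g + 2s + 1.
Every term except the constant is even, so this is 2(4dgs + 2dg + 2ds + d + 2gs + g + s) + 1,
and 4dgs + 2dg + 2ds + d + 2gs + g + s ∈ ℤ gives the required form.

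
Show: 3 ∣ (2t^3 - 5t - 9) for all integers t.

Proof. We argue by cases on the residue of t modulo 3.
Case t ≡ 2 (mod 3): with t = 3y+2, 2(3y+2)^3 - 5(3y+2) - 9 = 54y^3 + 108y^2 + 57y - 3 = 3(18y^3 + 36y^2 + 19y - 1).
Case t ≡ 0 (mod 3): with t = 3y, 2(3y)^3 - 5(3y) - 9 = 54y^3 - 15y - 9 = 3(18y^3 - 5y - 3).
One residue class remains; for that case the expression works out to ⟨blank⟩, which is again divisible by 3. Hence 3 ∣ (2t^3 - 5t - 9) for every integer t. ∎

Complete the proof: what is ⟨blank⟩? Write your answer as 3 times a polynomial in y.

3(18y^3 + 18y^2 + y - 4)

Only t ≡ 1 (mod 3) is unaccounted for. Put t = 3y+1:
2(3y+1)^3 - 5(3y+1) - 9 expands to 54y^3 + 54y^2 + 3y - 12,
and factoring out 3 leaves 3(18y^3 + 18y^2 + y - 4).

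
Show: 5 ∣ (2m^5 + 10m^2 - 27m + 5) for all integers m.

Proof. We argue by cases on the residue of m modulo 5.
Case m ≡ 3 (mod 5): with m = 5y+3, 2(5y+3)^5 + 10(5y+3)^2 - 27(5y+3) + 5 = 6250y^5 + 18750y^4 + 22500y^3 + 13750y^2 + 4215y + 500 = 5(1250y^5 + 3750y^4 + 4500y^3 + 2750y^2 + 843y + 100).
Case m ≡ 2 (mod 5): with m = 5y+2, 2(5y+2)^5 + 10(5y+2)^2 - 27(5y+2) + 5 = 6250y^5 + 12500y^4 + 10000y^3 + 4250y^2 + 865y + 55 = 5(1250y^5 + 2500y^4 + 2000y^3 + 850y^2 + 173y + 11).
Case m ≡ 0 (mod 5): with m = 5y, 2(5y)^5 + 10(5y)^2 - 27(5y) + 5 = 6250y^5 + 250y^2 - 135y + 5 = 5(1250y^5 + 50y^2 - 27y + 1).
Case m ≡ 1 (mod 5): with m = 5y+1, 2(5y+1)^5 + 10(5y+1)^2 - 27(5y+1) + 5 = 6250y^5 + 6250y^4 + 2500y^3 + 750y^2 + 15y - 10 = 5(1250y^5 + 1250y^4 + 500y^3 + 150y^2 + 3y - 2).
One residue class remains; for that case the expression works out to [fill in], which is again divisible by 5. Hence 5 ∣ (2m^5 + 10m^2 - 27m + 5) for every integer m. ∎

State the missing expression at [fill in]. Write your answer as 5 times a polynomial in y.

Only m ≡ 4 (mod 5) is unaccounted for. Put m = 5y+4:
2(5y+4)^5 + 10(5y+4)^2 - 27(5y+4) + 5 expands to 6250y^5 + 25000y^4 + 40000y^3 + 32250y^2 + 13065y + 2105,
and factoring out 5 leaves 5(1250y^5 + 5000y^4 + 8000y^3 + 6450y^2 + 2613y + 421).

5(1250y^5 + 5000y^4 + 8000y^3 + 6450y^2 + 2613y + 421)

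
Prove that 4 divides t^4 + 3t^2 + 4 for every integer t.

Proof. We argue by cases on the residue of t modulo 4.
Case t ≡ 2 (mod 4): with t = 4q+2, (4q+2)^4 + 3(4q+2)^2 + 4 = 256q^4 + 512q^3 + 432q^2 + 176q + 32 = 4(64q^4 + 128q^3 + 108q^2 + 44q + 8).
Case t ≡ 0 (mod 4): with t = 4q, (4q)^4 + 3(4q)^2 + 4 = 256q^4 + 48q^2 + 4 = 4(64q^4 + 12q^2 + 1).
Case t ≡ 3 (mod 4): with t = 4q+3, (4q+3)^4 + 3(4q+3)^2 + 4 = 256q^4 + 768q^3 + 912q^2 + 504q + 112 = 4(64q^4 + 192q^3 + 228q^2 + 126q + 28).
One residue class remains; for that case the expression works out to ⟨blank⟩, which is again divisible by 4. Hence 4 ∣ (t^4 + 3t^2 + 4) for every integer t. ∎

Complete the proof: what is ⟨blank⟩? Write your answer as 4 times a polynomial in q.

Only t ≡ 1 (mod 4) is unaccounted for. Put t = 4q+1:
(4q+1)^4 + 3(4q+1)^2 + 4 expands to 256q^4 + 256q^3 + 144q^2 + 40q + 8,
and factoring out 4 leaves 4(64q^4 + 64q^3 + 36q^2 + 10q + 2).

4(64q^4 + 64q^3 + 36q^2 + 10q + 2)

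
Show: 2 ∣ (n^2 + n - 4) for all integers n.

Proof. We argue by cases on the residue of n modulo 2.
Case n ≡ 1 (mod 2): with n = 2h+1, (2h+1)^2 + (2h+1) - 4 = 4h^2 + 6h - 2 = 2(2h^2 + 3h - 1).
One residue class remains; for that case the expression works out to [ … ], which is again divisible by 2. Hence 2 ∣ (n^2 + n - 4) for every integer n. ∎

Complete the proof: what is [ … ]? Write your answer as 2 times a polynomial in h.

2(2h^2 + h - 2)

Only n ≡ 0 (mod 2) is unaccounted for. Put n = 2h:
(2h)^2 + (2h) - 4 expands to 4h^2 + 2h - 4,
and factoring out 2 leaves 2(2h^2 + h - 2).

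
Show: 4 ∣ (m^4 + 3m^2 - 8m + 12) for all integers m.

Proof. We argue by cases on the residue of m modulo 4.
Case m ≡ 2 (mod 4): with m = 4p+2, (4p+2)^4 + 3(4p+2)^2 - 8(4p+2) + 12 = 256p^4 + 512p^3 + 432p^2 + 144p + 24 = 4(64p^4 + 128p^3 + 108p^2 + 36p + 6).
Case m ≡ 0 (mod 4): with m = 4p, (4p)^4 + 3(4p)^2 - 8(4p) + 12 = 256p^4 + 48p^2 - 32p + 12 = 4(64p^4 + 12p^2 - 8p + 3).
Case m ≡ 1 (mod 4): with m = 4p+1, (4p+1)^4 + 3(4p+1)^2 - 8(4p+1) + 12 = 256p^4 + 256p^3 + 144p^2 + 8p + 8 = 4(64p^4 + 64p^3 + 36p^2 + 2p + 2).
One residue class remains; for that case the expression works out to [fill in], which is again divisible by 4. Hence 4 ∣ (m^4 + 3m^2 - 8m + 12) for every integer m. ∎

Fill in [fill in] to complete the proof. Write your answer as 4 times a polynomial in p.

4(64p^4 + 192p^3 + 228p^2 + 118p + 24)

Only m ≡ 3 (mod 4) is unaccounted for. Put m = 4p+3:
(4p+3)^4 + 3(4p+3)^2 - 8(4p+3) + 12 expands to 256p^4 + 768p^3 + 912p^2 + 472p + 96,
and factoring out 4 leaves 4(64p^4 + 192p^3 + 228p^2 + 118p + 24).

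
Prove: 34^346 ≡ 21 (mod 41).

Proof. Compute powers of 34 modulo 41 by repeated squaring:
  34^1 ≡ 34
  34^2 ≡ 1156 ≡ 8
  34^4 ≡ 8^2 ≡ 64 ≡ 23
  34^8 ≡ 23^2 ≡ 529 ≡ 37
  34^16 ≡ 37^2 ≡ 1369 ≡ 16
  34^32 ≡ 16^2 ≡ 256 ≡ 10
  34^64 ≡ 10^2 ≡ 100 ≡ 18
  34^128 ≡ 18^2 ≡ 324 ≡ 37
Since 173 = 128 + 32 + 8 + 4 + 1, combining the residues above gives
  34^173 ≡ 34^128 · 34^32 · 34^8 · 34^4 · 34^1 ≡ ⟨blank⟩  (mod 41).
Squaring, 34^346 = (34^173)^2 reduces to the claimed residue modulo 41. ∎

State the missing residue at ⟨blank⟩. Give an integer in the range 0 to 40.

Multiply the listed residues: 37 · 10 · 37 · 23 · 34 = 370 → 13690 → 314870 → 10705580.
Reducing modulo 41: 10705580 = 261111·41 + 29, so 34^173 ≡ 29.

29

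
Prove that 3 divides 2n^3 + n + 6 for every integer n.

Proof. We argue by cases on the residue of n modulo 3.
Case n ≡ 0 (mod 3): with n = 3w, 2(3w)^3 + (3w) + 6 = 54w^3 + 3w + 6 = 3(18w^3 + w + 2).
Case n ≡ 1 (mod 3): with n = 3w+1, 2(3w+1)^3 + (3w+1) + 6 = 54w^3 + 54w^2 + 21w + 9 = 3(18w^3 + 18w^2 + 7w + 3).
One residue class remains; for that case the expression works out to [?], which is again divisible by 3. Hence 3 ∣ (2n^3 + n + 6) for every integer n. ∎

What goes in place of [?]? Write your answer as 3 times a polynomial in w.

Only n ≡ 2 (mod 3) is unaccounted for. Put n = 3w+2:
2(3w+2)^3 + (3w+2) + 6 expands to 54w^3 + 108w^2 + 75w + 24,
and factoring out 3 leaves 3(18w^3 + 36w^2 + 25w + 8).

3(18w^3 + 36w^2 + 25w + 8)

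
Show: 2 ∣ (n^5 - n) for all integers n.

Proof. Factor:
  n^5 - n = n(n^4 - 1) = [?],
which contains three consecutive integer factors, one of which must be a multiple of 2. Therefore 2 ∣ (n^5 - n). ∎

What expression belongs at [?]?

(n - 1)n(n + 1)(n^2 + 1)

n^4 - 1 = (n^2 - 1)(n^2 + 1), and n^2 - 1 = (n-1)(n+1).
So n(n^4 - 1) = (n - 1)n(n + 1)(n^2 + 1).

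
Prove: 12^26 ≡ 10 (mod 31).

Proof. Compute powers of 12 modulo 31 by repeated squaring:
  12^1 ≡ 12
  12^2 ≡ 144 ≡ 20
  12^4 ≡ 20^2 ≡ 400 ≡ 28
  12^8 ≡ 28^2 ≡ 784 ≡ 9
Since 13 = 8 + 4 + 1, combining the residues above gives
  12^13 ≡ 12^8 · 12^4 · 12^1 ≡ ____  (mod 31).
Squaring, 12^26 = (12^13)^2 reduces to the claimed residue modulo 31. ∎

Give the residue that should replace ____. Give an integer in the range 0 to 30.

17

Multiply the listed residues: 9 · 28 · 12 = 252 → 3024.
Reducing modulo 31: 3024 = 97·31 + 17, so 12^13 ≡ 17.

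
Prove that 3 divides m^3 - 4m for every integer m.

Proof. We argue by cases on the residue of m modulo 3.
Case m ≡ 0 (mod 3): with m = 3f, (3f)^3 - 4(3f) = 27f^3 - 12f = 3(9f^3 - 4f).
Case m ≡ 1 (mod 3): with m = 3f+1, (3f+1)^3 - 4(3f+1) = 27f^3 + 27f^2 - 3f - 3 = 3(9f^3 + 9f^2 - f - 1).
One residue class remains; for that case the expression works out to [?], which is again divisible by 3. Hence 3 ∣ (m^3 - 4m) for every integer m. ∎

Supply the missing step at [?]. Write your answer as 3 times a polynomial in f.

The residues treated are {0, 1}, so the missing case is m ≡ 2 (mod 3); write m = 3f+2.
Then (3f+2)^3 - 4(3f+2) = 27f^3 + 54f^2 + 24f = 3(9f^3 + 18f^2 + 8f).

3(9f^3 + 18f^2 + 8f)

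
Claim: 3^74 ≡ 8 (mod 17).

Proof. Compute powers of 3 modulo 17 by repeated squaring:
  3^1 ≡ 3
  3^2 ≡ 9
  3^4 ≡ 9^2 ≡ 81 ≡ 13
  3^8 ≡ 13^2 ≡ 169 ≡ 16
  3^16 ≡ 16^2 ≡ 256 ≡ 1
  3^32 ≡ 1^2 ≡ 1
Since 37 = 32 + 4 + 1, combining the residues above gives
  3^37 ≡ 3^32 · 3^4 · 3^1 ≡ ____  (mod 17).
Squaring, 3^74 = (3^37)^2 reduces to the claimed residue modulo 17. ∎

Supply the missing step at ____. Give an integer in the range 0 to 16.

Multiply the listed residues: 1 · 13 · 3 = 13 → 39.
Reducing modulo 17: 39 = 2·17 + 5, so 3^37 ≡ 5.

5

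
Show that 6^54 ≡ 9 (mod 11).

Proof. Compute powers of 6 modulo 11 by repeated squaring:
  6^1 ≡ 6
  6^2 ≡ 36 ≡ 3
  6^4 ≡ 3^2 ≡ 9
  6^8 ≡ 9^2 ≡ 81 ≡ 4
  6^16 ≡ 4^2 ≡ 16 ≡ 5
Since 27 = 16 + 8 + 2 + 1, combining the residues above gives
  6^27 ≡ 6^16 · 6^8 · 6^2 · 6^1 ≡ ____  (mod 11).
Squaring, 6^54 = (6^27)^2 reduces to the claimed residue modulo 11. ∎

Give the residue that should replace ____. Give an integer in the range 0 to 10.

Multiply the listed residues: 5 · 4 · 3 · 6 = 20 → 60 → 360.
Reducing modulo 11: 360 = 32·11 + 8, so 6^27 ≡ 8.

8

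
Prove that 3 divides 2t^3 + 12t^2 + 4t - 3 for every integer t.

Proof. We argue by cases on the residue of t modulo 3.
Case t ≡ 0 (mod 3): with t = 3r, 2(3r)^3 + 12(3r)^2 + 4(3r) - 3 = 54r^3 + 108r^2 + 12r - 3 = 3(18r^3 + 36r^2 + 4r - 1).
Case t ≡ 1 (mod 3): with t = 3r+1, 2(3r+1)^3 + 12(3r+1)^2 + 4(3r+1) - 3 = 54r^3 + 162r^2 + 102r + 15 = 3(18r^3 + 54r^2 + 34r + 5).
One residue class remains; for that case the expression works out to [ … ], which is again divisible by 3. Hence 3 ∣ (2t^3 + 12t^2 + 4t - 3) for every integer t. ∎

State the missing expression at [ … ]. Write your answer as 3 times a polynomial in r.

3(18r^3 + 72r^2 + 76r + 23)

The residues treated are {0, 1}, so the missing case is t ≡ 2 (mod 3); write t = 3r+2.
Then 2(3r+2)^3 + 12(3r+2)^2 + 4(3r+2) - 3 = 54r^3 + 216r^2 + 228r + 69 = 3(18r^3 + 72r^2 + 76r + 23).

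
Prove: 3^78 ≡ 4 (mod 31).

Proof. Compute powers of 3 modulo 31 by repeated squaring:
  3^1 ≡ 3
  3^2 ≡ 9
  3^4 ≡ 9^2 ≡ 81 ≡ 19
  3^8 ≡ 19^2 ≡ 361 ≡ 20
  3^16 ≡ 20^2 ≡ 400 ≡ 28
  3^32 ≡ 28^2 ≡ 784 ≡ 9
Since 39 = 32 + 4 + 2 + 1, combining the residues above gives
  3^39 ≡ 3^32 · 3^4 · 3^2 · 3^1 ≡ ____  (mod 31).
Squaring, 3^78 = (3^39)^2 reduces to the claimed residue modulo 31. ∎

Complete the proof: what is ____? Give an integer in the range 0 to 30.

Multiply the listed residues: 9 · 19 · 9 · 3 = 171 → 1539 → 4617.
Reducing modulo 31: 4617 = 148·31 + 29, so 3^39 ≡ 29.

29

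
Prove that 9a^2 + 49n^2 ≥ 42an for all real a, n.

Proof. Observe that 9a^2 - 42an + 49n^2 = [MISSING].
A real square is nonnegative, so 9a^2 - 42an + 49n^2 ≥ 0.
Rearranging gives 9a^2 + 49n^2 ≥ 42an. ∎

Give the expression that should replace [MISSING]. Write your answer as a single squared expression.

(3a - 7n)^2

The leading and trailing coefficients are 3^2 and 7^2, and 42 = 2·3·7, so the trinomial is (3a - 7n)^2.
Hence 9a^2 - 42an + 49n^2 ≥ 0.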